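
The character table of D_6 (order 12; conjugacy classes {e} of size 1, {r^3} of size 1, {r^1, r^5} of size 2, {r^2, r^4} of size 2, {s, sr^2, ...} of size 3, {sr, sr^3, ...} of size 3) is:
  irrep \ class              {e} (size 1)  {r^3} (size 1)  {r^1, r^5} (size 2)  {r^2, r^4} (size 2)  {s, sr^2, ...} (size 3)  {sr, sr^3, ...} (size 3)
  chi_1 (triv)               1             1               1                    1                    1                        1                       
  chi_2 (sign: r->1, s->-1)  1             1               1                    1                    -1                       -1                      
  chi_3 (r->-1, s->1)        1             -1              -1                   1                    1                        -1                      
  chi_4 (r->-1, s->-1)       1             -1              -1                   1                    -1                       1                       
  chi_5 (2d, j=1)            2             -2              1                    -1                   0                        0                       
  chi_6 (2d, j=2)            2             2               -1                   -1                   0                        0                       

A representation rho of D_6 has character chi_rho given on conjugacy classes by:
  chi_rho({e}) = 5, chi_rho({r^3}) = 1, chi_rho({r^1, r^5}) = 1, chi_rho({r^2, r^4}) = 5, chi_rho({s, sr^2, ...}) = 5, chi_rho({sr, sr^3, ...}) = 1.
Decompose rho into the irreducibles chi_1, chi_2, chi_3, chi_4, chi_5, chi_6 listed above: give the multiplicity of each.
Multiplicities: chi_1: 3, chi_2: 0, chi_3: 2, chi_4: 0, chi_5: 0, chi_6: 0.

Working: Use <chi_rho, chi> = (1/|G|) sum_C |C| * chi_rho(C) * conj(chi(C)) with |G| = 12 for each irreducible chi in the table:
  <chi_rho, chi_1> = (1/12)[1*(5)*conj(1) + 1*(1)*conj(1) + 2*(1)*conj(1) + 2*(5)*conj(1) + 3*(5)*conj(1) + 3*(1)*conj(1)]
      = (1/12)[(5) + (1) + (2) + (10) + (15) + (3)] = 36/12 = 3
  <chi_rho, chi_2> = (1/12)[1*(5)*conj(1) + 1*(1)*conj(1) + 2*(1)*conj(1) + 2*(5)*conj(1) + 3*(5)*conj(-1) + 3*(1)*conj(-1)]
      = (1/12)[(5) + (1) + (2) + (10) + (-15) + (-3)] = 0/12 = 0
  <chi_rho, chi_3> = (1/12)[1*(5)*conj(1) + 1*(1)*conj(-1) + 2*(1)*conj(-1) + 2*(5)*conj(1) + 3*(5)*conj(1) + 3*(1)*conj(-1)]
      = (1/12)[(5) + (-1) + (-2) + (10) + (15) + (-3)] = 24/12 = 2
  <chi_rho, chi_4> = (1/12)[1*(5)*conj(1) + 1*(1)*conj(-1) + 2*(1)*conj(-1) + 2*(5)*conj(1) + 3*(5)*conj(-1) + 3*(1)*conj(1)]
      = (1/12)[(5) + (-1) + (-2) + (10) + (-15) + (3)] = 0/12 = 0
  <chi_rho, chi_5> = (1/12)[1*(5)*conj(2) + 1*(1)*conj(-2) + 2*(1)*conj(1) + 2*(5)*conj(-1) + 3*(5)*conj(0) + 3*(1)*conj(0)]
      = (1/12)[(10) + (-2) + (2) + (-10) + (0) + (0)] = 0/12 = 0
  <chi_rho, chi_6> = (1/12)[1*(5)*conj(2) + 1*(1)*conj(2) + 2*(1)*conj(-1) + 2*(5)*conj(-1) + 3*(5)*conj(0) + 3*(1)*conj(0)]
      = (1/12)[(10) + (2) + (-2) + (-10) + (0) + (0)] = 0/12 = 0
Dimension check: dim(rho) = sum (mult * dim) = 3*1 + 0*1 + 2*1 + 0*1 + 0*2 + 0*2 = 5 = chi_rho(e) = 5.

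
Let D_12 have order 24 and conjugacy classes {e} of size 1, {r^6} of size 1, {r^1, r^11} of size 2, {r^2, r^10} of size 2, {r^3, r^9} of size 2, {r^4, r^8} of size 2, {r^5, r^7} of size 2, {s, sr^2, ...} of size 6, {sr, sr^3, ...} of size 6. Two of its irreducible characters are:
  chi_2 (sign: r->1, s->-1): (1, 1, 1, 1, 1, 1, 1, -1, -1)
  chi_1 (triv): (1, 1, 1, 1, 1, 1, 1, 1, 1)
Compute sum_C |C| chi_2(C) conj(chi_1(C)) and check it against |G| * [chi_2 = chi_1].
Sum = 0; so <chi_2, chi_1> = 0 (distinct irreducibles are orthogonal).

Compute term by term over conjugacy classes (|C| * chi_2(C) * conj(chi_1(C))):
  1*(1)*conj(1) + 1*(1)*conj(1) + 2*(1)*conj(1) + 2*(1)*conj(1) + 2*(1)*conj(1) + 2*(1)*conj(1) + 2*(1)*conj(1) + 6*(-1)*conj(1) + 6*(-1)*conj(1)
  = (1) + (1) + (2) + (2) + (2) + (2) + (2) + (-6) + (-6)
  = 0.
Dividing by |G| = 24 gives 0/24 = 0, matching the row-orthogonality relation <chi_2, chi_1> = [chi_2 = chi_1].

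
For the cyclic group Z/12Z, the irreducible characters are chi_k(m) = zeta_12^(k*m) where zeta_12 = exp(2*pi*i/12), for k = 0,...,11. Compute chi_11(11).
chi_11(11) = zeta_12^121 = exp(I*pi/6)

chi_11(11) = zeta_12^(11*11) = zeta_12^121. Since zeta_12^12 = 1, this equals zeta_12^1 = exp(2*pi*i*1/12) = exp(I*pi/6).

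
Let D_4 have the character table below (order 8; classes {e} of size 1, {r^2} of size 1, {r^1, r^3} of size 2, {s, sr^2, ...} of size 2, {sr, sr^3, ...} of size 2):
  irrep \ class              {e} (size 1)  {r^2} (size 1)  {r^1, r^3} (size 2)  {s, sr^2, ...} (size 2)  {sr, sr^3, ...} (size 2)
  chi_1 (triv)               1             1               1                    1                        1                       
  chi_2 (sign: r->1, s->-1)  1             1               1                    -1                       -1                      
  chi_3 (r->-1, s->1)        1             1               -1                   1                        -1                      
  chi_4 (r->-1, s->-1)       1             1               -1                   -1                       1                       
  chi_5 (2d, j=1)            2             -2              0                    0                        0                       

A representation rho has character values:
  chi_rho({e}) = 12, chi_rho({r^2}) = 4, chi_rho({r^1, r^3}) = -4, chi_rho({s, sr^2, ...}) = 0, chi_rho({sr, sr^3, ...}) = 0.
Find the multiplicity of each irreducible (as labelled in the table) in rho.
Multiplicities: chi_1: 1, chi_2: 1, chi_3: 3, chi_4: 3, chi_5: 2.

Why: Use <chi_rho, chi> = (1/|G|) sum_C |C| * chi_rho(C) * conj(chi(C)) with |G| = 8 for each irreducible chi in the table:
  <chi_rho, chi_1> = (1/8)[1*(12)*conj(1) + 1*(4)*conj(1) + 2*(-4)*conj(1) + 2*(0)*conj(1) + 2*(0)*conj(1)]
      = (1/8)[(12) + (4) + (-8) + (0) + (0)] = 8/8 = 1
  <chi_rho, chi_2> = (1/8)[1*(12)*conj(1) + 1*(4)*conj(1) + 2*(-4)*conj(1) + 2*(0)*conj(-1) + 2*(0)*conj(-1)]
      = (1/8)[(12) + (4) + (-8) + (0) + (0)] = 8/8 = 1
  <chi_rho, chi_3> = (1/8)[1*(12)*conj(1) + 1*(4)*conj(1) + 2*(-4)*conj(-1) + 2*(0)*conj(1) + 2*(0)*conj(-1)]
      = (1/8)[(12) + (4) + (8) + (0) + (0)] = 24/8 = 3
  <chi_rho, chi_4> = (1/8)[1*(12)*conj(1) + 1*(4)*conj(1) + 2*(-4)*conj(-1) + 2*(0)*conj(-1) + 2*(0)*conj(1)]
      = (1/8)[(12) + (4) + (8) + (0) + (0)] = 24/8 = 3
  <chi_rho, chi_5> = (1/8)[1*(12)*conj(2) + 1*(4)*conj(-2) + 2*(-4)*conj(0) + 2*(0)*conj(0) + 2*(0)*conj(0)]
      = (1/8)[(24) + (-8) + (0) + (0) + (0)] = 16/8 = 2
Dimension check: dim(rho) = sum (mult * dim) = 1*1 + 1*1 + 3*1 + 3*1 + 2*2 = 12 = chi_rho(e) = 12.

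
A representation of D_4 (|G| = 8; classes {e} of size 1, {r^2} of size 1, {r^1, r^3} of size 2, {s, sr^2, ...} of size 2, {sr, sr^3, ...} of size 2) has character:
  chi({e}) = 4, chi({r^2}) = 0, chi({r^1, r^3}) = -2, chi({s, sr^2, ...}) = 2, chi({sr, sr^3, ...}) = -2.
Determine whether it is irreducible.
Not irreducible (reducible): <chi, chi> = 5 > 1.

Why: <chi, chi> = (1/|G|) sum_C |C| * |chi(C)|^2 = (1/8)[1*|4|^2 + 1*|0|^2 + 2*|-2|^2 + 2*|2|^2 + 2*|-2|^2]
  = (1/8)[(16) + (0) + (8) + (8) + (8)] = 40/8 = 5.
A character is irreducible iff <chi, chi> = 1, so this representation is reducible.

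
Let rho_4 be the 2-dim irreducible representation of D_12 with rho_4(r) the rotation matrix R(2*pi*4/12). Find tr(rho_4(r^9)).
chi_{rho_4}(r^9) = 2*cos(2*pi*4*9/12) = 2

Argument: rho_4(r^9) is rotation by angle 2*pi*4*9/12, whose trace is 2*cos(2*pi*4*9/12) = 2.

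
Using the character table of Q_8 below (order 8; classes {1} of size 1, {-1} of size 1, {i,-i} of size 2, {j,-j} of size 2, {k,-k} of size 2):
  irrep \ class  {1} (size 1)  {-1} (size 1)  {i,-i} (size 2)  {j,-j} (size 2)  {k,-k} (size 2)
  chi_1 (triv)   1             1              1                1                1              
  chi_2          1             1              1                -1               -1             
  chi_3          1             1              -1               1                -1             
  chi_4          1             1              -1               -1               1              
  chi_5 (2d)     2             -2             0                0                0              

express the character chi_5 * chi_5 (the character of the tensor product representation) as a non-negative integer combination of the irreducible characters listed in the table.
chi_5 tensor chi_5 = chi_1 + chi_2 + chi_3 + chi_4 (all other irreducibles have multiplicity 0).

Derivation: The character of a tensor product is the pointwise product (chi_5 * chi_5)(C) = chi_5(C) * chi_5(C):
  {1}: (2)*(2), {-1}: (-2)*(-2), {i,-i}: (0)*(0), {j,-j}: (0)*(0), {k,-k}: (0)*(0)
so (chi_5 * chi_5) takes values
  {1} -> 4, {-1} -> 4, {i,-i} -> 0, {j,-j} -> 0, {k,-k} -> 0.
Now take the inner product of this character with each irreducible chi from the table, <chi_5*chi_5, chi> = (1/8) sum_C |C| (chi_5*chi_5)(C) conj(chi(C)):
  <chi_5*chi_5, chi_1> = (1/8)[1*(4)*conj(1) + 1*(4)*conj(1) + 2*(0)*conj(1) + 2*(0)*conj(1) + 2*(0)*conj(1)]
      = (1/8)[(4) + (4) + (0) + (0) + (0)] = 8/8 = 1
  <chi_5*chi_5, chi_2> = (1/8)[1*(4)*conj(1) + 1*(4)*conj(1) + 2*(0)*conj(1) + 2*(0)*conj(-1) + 2*(0)*conj(-1)]
      = (1/8)[(4) + (4) + (0) + (0) + (0)] = 8/8 = 1
  <chi_5*chi_5, chi_3> = (1/8)[1*(4)*conj(1) + 1*(4)*conj(1) + 2*(0)*conj(-1) + 2*(0)*conj(1) + 2*(0)*conj(-1)]
      = (1/8)[(4) + (4) + (0) + (0) + (0)] = 8/8 = 1
  <chi_5*chi_5, chi_4> = (1/8)[1*(4)*conj(1) + 1*(4)*conj(1) + 2*(0)*conj(-1) + 2*(0)*conj(-1) + 2*(0)*conj(1)]
      = (1/8)[(4) + (4) + (0) + (0) + (0)] = 8/8 = 1
  <chi_5*chi_5, chi_5> = (1/8)[1*(4)*conj(2) + 1*(4)*conj(-2) + 2*(0)*conj(0) + 2*(0)*conj(0) + 2*(0)*conj(0)]
      = (1/8)[(8) + (-8) + (0) + (0) + (0)] = 0/8 = 0
Hence the multiplicities are chi_1: 1, chi_2: 1, chi_3: 1, chi_4: 1. Dimension check: dim(chi_5)*dim(chi_5) = 2*2 = 4 and sum (mult * dim) = 1*1 + 1*1 + 1*1 + 1*1 = 4.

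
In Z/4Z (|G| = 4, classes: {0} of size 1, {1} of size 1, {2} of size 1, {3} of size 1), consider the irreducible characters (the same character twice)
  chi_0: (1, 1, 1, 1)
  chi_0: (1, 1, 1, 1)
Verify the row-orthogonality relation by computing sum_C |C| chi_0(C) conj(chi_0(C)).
Sum = 4 = |G| = 4; so <chi_0, chi_0> = 1 (norm-1 confirms irreducibility).

Derivation: Compute term by term over conjugacy classes (|C| * chi_0(C) * conj(chi_0(C))):
  1*(1)*conj(1) + 1*(1)*conj(1) + 1*(1)*conj(1) + 1*(1)*conj(1)
  = (1) + (1) + (1) + (1)
  = 4.
(Exp terms are combined using exp(i*s)*conj(exp(i*t)) = exp(i*(s-t)), and sums of them are collapsed using the identity that for every m > 1 the m distinct m-th roots of unity sum to 0, e.g. 1 + exp(2*I*pi/3) + exp(-2*I*pi/3) = 0.)
Dividing by |G| = 4 gives 4/4 = 1, matching the row-orthogonality relation <chi_0, chi_0> = [chi_0 = chi_0].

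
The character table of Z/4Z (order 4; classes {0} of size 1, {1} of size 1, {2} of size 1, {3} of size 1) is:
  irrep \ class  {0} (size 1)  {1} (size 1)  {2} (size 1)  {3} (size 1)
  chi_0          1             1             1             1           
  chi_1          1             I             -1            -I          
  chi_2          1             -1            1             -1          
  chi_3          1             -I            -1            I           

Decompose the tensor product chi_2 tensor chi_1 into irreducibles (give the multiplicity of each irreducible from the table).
chi_2 tensor chi_1 = chi_3 (all other irreducibles have multiplicity 0).

Derivation: The character of a tensor product is the pointwise product (chi_2 * chi_1)(C) = chi_2(C) * chi_1(C):
  {0}: (1)*(1), {1}: (-1)*(I), {2}: (1)*(-1), {3}: (-1)*(-I)
so (chi_2 * chi_1) takes values
  {0} -> 1, {1} -> -I, {2} -> -1, {3} -> I.
Now take the inner product of this character with each irreducible chi from the table, <chi_2*chi_1, chi> = (1/4) sum_C |C| (chi_2*chi_1)(C) conj(chi(C)):
  <chi_2*chi_1, chi_0> = (1/4)[1*(1)*conj(1) + 1*(-I)*conj(1) + 1*(-1)*conj(1) + 1*(I)*conj(1)]
      = (1/4)[(1) + (-I) + (-1) + (I)] = 0/4 = 0
  <chi_2*chi_1, chi_1> = (1/4)[1*(1)*conj(1) + 1*(-I)*conj(I) + 1*(-1)*conj(-1) + 1*(I)*conj(-I)]
      = (1/4)[(1) + (-1) + (1) + (-1)] = 0/4 = 0
  <chi_2*chi_1, chi_2> = (1/4)[1*(1)*conj(1) + 1*(-I)*conj(-1) + 1*(-1)*conj(1) + 1*(I)*conj(-1)]
      = (1/4)[(1) + (I) + (-1) + (-I)] = 0/4 = 0
  <chi_2*chi_1, chi_3> = (1/4)[1*(1)*conj(1) + 1*(-I)*conj(-I) + 1*(-1)*conj(-1) + 1*(I)*conj(I)]
      = (1/4)[(1) + (1) + (1) + (1)] = 4/4 = 1
(Exp terms are combined using exp(i*s)*conj(exp(i*t)) = exp(i*(s-t)), and sums of them are collapsed using the identity that for every m > 1 the m distinct m-th roots of unity sum to 0, e.g. 1 + exp(2*I*pi/3) + exp(-2*I*pi/3) = 0.)
Hence the multiplicities are chi_3: 1. Dimension check: dim(chi_2)*dim(chi_1) = 1*1 = 1 and sum (mult * dim) = 1*1 = 1.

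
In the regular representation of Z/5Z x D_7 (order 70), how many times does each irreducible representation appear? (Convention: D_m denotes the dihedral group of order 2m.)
Each irreducible V_i of dimension d_i appears with multiplicity d_i, i.e. rho_reg = (direct sum over all irreducibles V_i) d_i V_i. The irreducible dimensions for Z/5Z x D_7 are 1, 1, 1, 1, 1, 1, 1, 1, 1, 1, 2, 2, 2, 2, 2, 2, 2, 2, 2, 2, 2, 2, 2, 2, 2: 10 irreducibles of dimension 1, each with multiplicity 1; 15 irreducibles of dimension 2, each with multiplicity 2. Total dimension 10*1*1 + 15*2*2 = 70 = |G|.

Argument: General theorem: in the regular representation of a finite group G, each irreducible appears with multiplicity equal to its dimension. Check: dim(rho_reg) = sum d_i^2 = 1 + 1 + 1 + 1 + 1 + 1 + 1 + 1 + 1 + 1 + 4 + 4 + 4 + 4 + 4 + 4 + 4 + 4 + 4 + 4 + 4 + 4 + 4 + 4 + 4 = 70 = |G|.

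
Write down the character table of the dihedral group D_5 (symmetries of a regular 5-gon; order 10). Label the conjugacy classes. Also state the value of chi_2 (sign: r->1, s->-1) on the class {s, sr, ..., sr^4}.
Conjugacy classes: {e} of size 1, {r^1, r^4} of size 2, {r^2, r^3} of size 2, {s, sr, ..., sr^4} of size 5.
Character table:
  irrep \ class              {e} (size 1)  {r^1, r^4} (size 2)  {r^2, r^3} (size 2)  {s, sr, ..., sr^4} (size 5)
  chi_1 (triv)               1             1                    1                    1                          
  chi_2 (sign: r->1, s->-1)  1             1                    1                    -1                         
  chi_3 (2d, j=1)            2             -1/2 + sqrt(5)/2     -sqrt(5)/2 - 1/2     0                          
  chi_4 (2d, j=2)            2             -sqrt(5)/2 - 1/2     -1/2 + sqrt(5)/2     0                          

Spot check: chi_2 (sign: r->1, s->-1) on {s, sr, ..., sr^4} = -1.

Details: D_5 has order 2*5 = 10 with 4 conjugacy classes, hence 4 irreducibles. Sum of squared dims 1 + 1 + 4 + 4 = 10 = |G|. Linear characters come from the abelianisation; the 2-dimensional irreps have character r^k -> 2*cos(2*pi*j*k/5), reflections -> 0.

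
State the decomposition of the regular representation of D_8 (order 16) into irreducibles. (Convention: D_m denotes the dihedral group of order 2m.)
Each irreducible V_i of dimension d_i appears with multiplicity d_i, i.e. rho_reg = (direct sum over all irreducibles V_i) d_i V_i. The irreducible dimensions for D_8 are 1, 1, 1, 1, 2, 2, 2: 4 irreducibles of dimension 1, each with multiplicity 1; 3 irreducibles of dimension 2, each with multiplicity 2. Total dimension 4*1*1 + 3*2*2 = 16 = |G|.

General theorem: in the regular representation of a finite group G, each irreducible appears with multiplicity equal to its dimension. Check: dim(rho_reg) = sum d_i^2 = 1 + 1 + 1 + 1 + 4 + 4 + 4 = 16 = |G|.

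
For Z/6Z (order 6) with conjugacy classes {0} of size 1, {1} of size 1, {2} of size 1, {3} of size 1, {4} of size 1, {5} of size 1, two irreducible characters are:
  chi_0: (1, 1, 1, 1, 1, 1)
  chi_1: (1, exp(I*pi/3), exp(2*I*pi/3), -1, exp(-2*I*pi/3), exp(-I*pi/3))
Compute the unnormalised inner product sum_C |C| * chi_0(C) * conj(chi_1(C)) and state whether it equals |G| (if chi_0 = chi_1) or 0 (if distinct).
Sum = 0; so <chi_0, chi_1> = 0 (distinct irreducibles are orthogonal).

Compute term by term over conjugacy classes (|C| * chi_0(C) * conj(chi_1(C))):
  1*(1)*conj(1) + 1*(1)*conj(exp(I*pi/3)) + 1*(1)*conj(exp(2*I*pi/3)) + 1*(1)*conj(-1) + 1*(1)*conj(exp(-2*I*pi/3)) + 1*(1)*conj(exp(-I*pi/3))
  = (1) + (exp(-I*pi/3)) + (exp(-2*I*pi/3)) + (-1) + (exp(2*I*pi/3)) + (exp(I*pi/3))
  = 0.
(Exp terms are combined using exp(i*s)*conj(exp(i*t)) = exp(i*(s-t)), and sums of them are collapsed using the identity that for every m > 1 the m distinct m-th roots of unity sum to 0, e.g. 1 + exp(2*I*pi/3) + exp(-2*I*pi/3) = 0.)
Dividing by |G| = 6 gives 0/6 = 0, matching the row-orthogonality relation <chi_0, chi_1> = [chi_0 = chi_1].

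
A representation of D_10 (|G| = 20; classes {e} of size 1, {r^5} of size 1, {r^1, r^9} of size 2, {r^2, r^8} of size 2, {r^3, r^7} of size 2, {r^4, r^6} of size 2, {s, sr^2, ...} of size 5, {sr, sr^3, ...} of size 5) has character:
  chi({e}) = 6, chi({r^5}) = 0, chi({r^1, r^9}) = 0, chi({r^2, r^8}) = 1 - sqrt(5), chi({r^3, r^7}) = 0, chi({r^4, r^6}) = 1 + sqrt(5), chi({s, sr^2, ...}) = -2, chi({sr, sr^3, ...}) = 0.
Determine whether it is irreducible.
Not irreducible (reducible): <chi, chi> = 4 > 1.

Justification: <chi, chi> = (1/|G|) sum_C |C| * |chi(C)|^2 = (1/20)[1*|6|^2 + 1*|0|^2 + 2*|0|^2 + 2*|1 - sqrt(5)|^2 + 2*|0|^2 + 2*|1 + sqrt(5)|^2 + 5*|-2|^2 + 5*|0|^2]
  = (1/20)[(36) + (0) + (0) + (12 - 4*sqrt(5)) + (0) + (4*sqrt(5) + 12) + (20) + (0)] = 80/20 = 4.
A character is irreducible iff <chi, chi> = 1, so this representation is reducible.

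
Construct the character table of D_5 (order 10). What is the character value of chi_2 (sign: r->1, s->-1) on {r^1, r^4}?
Conjugacy classes: {e} of size 1, {r^1, r^4} of size 2, {r^2, r^3} of size 2, {s, sr, ..., sr^4} of size 5.
Character table:
  irrep \ class              {e} (size 1)  {r^1, r^4} (size 2)  {r^2, r^3} (size 2)  {s, sr, ..., sr^4} (size 5)
  chi_1 (triv)               1             1                    1                    1                          
  chi_2 (sign: r->1, s->-1)  1             1                    1                    -1                         
  chi_3 (2d, j=1)            2             -1/2 + sqrt(5)/2     -sqrt(5)/2 - 1/2     0                          
  chi_4 (2d, j=2)            2             -sqrt(5)/2 - 1/2     -1/2 + sqrt(5)/2     0                          

Spot check: chi_2 (sign: r->1, s->-1) on {r^1, r^4} = 1.

Proof sketch: D_5 has order 2*5 = 10 with 4 conjugacy classes, hence 4 irreducibles. Sum of squared dims 1 + 1 + 4 + 4 = 10 = |G|. Linear characters come from the abelianisation; the 2-dimensional irreps have character r^k -> 2*cos(2*pi*j*k/5), reflections -> 0.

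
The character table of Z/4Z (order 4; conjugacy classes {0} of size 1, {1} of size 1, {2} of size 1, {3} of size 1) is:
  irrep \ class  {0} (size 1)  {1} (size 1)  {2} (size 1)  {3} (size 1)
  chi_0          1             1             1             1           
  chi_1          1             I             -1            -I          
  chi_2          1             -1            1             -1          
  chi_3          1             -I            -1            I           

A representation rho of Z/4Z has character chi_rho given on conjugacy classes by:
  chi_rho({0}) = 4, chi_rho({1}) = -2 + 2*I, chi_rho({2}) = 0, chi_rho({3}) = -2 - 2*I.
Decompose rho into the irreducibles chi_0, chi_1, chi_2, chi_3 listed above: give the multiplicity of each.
Multiplicities: chi_0: 0, chi_1: 2, chi_2: 2, chi_3: 0.

Proof sketch: Use <chi_rho, chi> = (1/|G|) sum_C |C| * chi_rho(C) * conj(chi(C)) with |G| = 4 for each irreducible chi in the table:
  <chi_rho, chi_0> = (1/4)[1*(4)*conj(1) + 1*(-2 + 2*I)*conj(1) + 1*(0)*conj(1) + 1*(-2 - 2*I)*conj(1)]
      = (1/4)[(4) + (-2 + 2*I) + (0) + (-2 - 2*I)] = 0/4 = 0
  <chi_rho, chi_1> = (1/4)[1*(4)*conj(1) + 1*(-2 + 2*I)*conj(I) + 1*(0)*conj(-1) + 1*(-2 - 2*I)*conj(-I)]
      = (1/4)[(4) + (2 + 2*I) + (0) + (2 - 2*I)] = 8/4 = 2
  <chi_rho, chi_2> = (1/4)[1*(4)*conj(1) + 1*(-2 + 2*I)*conj(-1) + 1*(0)*conj(1) + 1*(-2 - 2*I)*conj(-1)]
      = (1/4)[(4) + (2 - 2*I) + (0) + (2 + 2*I)] = 8/4 = 2
  <chi_rho, chi_3> = (1/4)[1*(4)*conj(1) + 1*(-2 + 2*I)*conj(-I) + 1*(0)*conj(-1) + 1*(-2 - 2*I)*conj(I)]
      = (1/4)[(4) + (-2 - 2*I) + (0) + (-2 + 2*I)] = 0/4 = 0
(Exp terms are combined using exp(i*s)*conj(exp(i*t)) = exp(i*(s-t)), and sums of them are collapsed using the identity that for every m > 1 the m distinct m-th roots of unity sum to 0, e.g. 1 + exp(2*I*pi/3) + exp(-2*I*pi/3) = 0.)
Dimension check: dim(rho) = sum (mult * dim) = 0*1 + 2*1 + 2*1 + 0*1 = 4 = chi_rho(e) = 4.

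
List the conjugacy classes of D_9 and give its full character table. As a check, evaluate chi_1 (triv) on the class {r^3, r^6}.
Conjugacy classes: {e} of size 1, {r^1, r^8} of size 2, {r^2, r^7} of size 2, {r^3, r^6} of size 2, {r^4, r^5} of size 2, {s, sr, ..., sr^8} of size 9.
Character table:
  irrep \ class              {e} (size 1)  {r^1, r^8} (size 2)  {r^2, r^7} (size 2)  {r^3, r^6} (size 2)  {r^4, r^5} (size 2)  {s, sr, ..., sr^8} (size 9)
  chi_1 (triv)               1             1                    1                    1                    1                    1                          
  chi_2 (sign: r->1, s->-1)  1             1                    1                    1                    1                    -1                         
  chi_3 (2d, j=1)            2             2*cos(2*pi/9)        2*cos(4*pi/9)        -1                   -2*cos(pi/9)         0                          
  chi_4 (2d, j=2)            2             2*cos(4*pi/9)        -2*cos(pi/9)         -1                   2*cos(2*pi/9)        0                          
  chi_5 (2d, j=3)            2             -1                   -1                   2                    -1                   0                          
  chi_6 (2d, j=4)            2             -2*cos(pi/9)         2*cos(2*pi/9)        -1                   2*cos(4*pi/9)        0                          

Spot check: chi_1 (triv) on {r^3, r^6} = 1.

Explanation: D_9 has order 2*9 = 18 with 6 conjugacy classes, hence 6 irreducibles. Sum of squared dims 1 + 1 + 4 + 4 + 4 + 4 = 18 = |G|. Linear characters come from the abelianisation; the 2-dimensional irreps have character r^k -> 2*cos(2*pi*j*k/9), reflections -> 0.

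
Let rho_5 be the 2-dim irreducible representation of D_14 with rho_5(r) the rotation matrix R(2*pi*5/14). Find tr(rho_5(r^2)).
chi_{rho_5}(r^2) = 2*cos(2*pi*5*2/14) = -2*cos(3*pi/7)

Proof sketch: rho_5(r^2) is rotation by angle 2*pi*5*2/14, whose trace is 2*cos(2*pi*5*2/14) = -2*cos(3*pi/7).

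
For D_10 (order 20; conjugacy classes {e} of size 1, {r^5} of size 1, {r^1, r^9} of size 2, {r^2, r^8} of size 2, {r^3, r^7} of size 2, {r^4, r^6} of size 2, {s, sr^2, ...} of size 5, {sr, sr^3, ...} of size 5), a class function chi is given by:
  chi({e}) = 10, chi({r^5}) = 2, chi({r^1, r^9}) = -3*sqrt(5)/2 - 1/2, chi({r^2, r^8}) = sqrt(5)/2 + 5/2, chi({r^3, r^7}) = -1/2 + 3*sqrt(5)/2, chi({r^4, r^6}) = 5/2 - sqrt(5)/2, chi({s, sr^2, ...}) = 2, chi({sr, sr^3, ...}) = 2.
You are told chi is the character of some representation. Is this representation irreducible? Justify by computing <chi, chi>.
Not irreducible (reducible): <chi, chi> = 11 > 1.

Argument: <chi, chi> = (1/|G|) sum_C |C| * |chi(C)|^2 = (1/20)[1*|10|^2 + 1*|2|^2 + 2*|-3*sqrt(5)/2 - 1/2|^2 + 2*|sqrt(5)/2 + 5/2|^2 + 2*|-1/2 + 3*sqrt(5)/2|^2 + 2*|5/2 - sqrt(5)/2|^2 + 5*|2|^2 + 5*|2|^2]
  = (1/20)[(100) + (4) + (3*sqrt(5) + 23) + (5*sqrt(5) + 15) + (23 - 3*sqrt(5)) + (15 - 5*sqrt(5)) + (20) + (20)] = 220/20 = 11.
A character is irreducible iff <chi, chi> = 1, so this representation is reducible.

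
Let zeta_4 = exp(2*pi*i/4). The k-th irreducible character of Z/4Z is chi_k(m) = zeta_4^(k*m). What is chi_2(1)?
chi_2(1) = zeta_4^2 = -1

Working: chi_2(1) = zeta_4^(2*1) = zeta_4^2. Since zeta_4^4 = 1, this equals zeta_4^2 = exp(2*pi*i*2/4) = -1.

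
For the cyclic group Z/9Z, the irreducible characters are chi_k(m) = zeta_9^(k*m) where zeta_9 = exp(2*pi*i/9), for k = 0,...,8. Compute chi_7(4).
chi_7(4) = zeta_9^28 = exp(2*I*pi/9)

Reasoning: chi_7(4) = zeta_9^(7*4) = zeta_9^28. Since zeta_9^9 = 1, this equals zeta_9^1 = exp(2*pi*i*1/9) = exp(2*I*pi/9).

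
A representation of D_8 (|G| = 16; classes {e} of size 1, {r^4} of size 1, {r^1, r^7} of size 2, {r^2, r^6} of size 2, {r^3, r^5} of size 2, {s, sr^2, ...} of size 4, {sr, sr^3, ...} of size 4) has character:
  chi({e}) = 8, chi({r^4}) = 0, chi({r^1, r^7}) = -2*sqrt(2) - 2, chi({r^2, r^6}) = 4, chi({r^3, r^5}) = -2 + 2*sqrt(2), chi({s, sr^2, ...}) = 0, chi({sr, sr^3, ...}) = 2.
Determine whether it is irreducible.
Not irreducible (reducible): <chi, chi> = 10 > 1.

Justification: <chi, chi> = (1/|G|) sum_C |C| * |chi(C)|^2 = (1/16)[1*|8|^2 + 1*|0|^2 + 2*|-2*sqrt(2) - 2|^2 + 2*|4|^2 + 2*|-2 + 2*sqrt(2)|^2 + 4*|0|^2 + 4*|2|^2]
  = (1/16)[(64) + (0) + (16*sqrt(2) + 24) + (32) + (24 - 16*sqrt(2)) + (0) + (16)] = 160/16 = 10.
A character is irreducible iff <chi, chi> = 1, so this representation is reducible.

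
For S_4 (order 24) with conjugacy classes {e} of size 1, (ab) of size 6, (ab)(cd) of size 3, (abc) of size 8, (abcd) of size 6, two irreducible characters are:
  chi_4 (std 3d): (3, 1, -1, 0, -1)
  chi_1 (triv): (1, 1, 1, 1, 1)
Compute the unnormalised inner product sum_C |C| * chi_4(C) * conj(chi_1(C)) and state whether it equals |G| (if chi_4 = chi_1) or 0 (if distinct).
Sum = 0; so <chi_4, chi_1> = 0 (distinct irreducibles are orthogonal).

Explanation: Compute term by term over conjugacy classes (|C| * chi_4(C) * conj(chi_1(C))):
  1*(3)*conj(1) + 6*(1)*conj(1) + 3*(-1)*conj(1) + 8*(0)*conj(1) + 6*(-1)*conj(1)
  = (3) + (6) + (-3) + (0) + (-6)
  = 0.
Dividing by |G| = 24 gives 0/24 = 0, matching the row-orthogonality relation <chi_4, chi_1> = [chi_4 = chi_1].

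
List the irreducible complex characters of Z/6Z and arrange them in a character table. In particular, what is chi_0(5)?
Character table of Z/6Z (irreps indexed chi_0,...,chi_5 with chi_k(m) = zeta_6^(k*m), zeta_6 = exp(2*pi*i/6)):
  irrep \ class  {0} (size 1)  {1} (size 1)    {2} (size 1)    {3} (size 1)  {4} (size 1)    {5} (size 1)  
  chi_0          1             1               1               1             1               1             
  chi_1          1             exp(I*pi/3)     exp(2*I*pi/3)   -1            exp(-2*I*pi/3)  exp(-I*pi/3)  
  chi_2          1             exp(2*I*pi/3)   exp(-2*I*pi/3)  1             exp(2*I*pi/3)   exp(-2*I*pi/3)
  chi_3          1             -1              1               -1            1               -1            
  chi_4          1             exp(-2*I*pi/3)  exp(2*I*pi/3)   1             exp(-2*I*pi/3)  exp(2*I*pi/3) 
  chi_5          1             exp(-I*pi/3)    exp(-2*I*pi/3)  -1            exp(2*I*pi/3)   exp(I*pi/3)   

Spot check: chi_0(5) = zeta_6^(0*5) = zeta_6^0 = 1.

Justification: Z/6Z is abelian, so all 6 irreducible complex representations are 1-dimensional. They are given by chi_k(m) = zeta_6^(k*m) for k = 0,...,5. Row orthogonality: sum_m chi_k(m) conj(chi_l(m)) = 6 * [k = l].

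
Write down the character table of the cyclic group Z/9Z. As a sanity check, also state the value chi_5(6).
Character table of Z/9Z (irreps indexed chi_0,...,chi_8 with chi_k(m) = zeta_9^(k*m), zeta_9 = exp(2*pi*i/9)):
  irrep \ class  {0} (size 1)  {1} (size 1)    {2} (size 1)    {3} (size 1)    {4} (size 1)    {5} (size 1)    {6} (size 1)    {7} (size 1)    {8} (size 1)  
  chi_0          1             1               1               1               1               1               1               1               1             
  chi_1          1             exp(2*I*pi/9)   exp(4*I*pi/9)   exp(2*I*pi/3)   exp(8*I*pi/9)   exp(-8*I*pi/9)  exp(-2*I*pi/3)  exp(-4*I*pi/9)  exp(-2*I*pi/9)
  chi_2          1             exp(4*I*pi/9)   exp(8*I*pi/9)   exp(-2*I*pi/3)  exp(-2*I*pi/9)  exp(2*I*pi/9)   exp(2*I*pi/3)   exp(-8*I*pi/9)  exp(-4*I*pi/9)
  chi_3          1             exp(2*I*pi/3)   exp(-2*I*pi/3)  1               exp(2*I*pi/3)   exp(-2*I*pi/3)  1               exp(2*I*pi/3)   exp(-2*I*pi/3)
  chi_4          1             exp(8*I*pi/9)   exp(-2*I*pi/9)  exp(2*I*pi/3)   exp(-4*I*pi/9)  exp(4*I*pi/9)   exp(-2*I*pi/3)  exp(2*I*pi/9)   exp(-8*I*pi/9)
  chi_5          1             exp(-8*I*pi/9)  exp(2*I*pi/9)   exp(-2*I*pi/3)  exp(4*I*pi/9)   exp(-4*I*pi/9)  exp(2*I*pi/3)   exp(-2*I*pi/9)  exp(8*I*pi/9) 
  chi_6          1             exp(-2*I*pi/3)  exp(2*I*pi/3)   1               exp(-2*I*pi/3)  exp(2*I*pi/3)   1               exp(-2*I*pi/3)  exp(2*I*pi/3) 
  chi_7          1             exp(-4*I*pi/9)  exp(-8*I*pi/9)  exp(2*I*pi/3)   exp(2*I*pi/9)   exp(-2*I*pi/9)  exp(-2*I*pi/3)  exp(8*I*pi/9)   exp(4*I*pi/9) 
  chi_8          1             exp(-2*I*pi/9)  exp(-4*I*pi/9)  exp(-2*I*pi/3)  exp(-8*I*pi/9)  exp(8*I*pi/9)   exp(2*I*pi/3)   exp(4*I*pi/9)   exp(2*I*pi/9) 

Spot check: chi_5(6) = zeta_9^(5*6) = zeta_9^30 = exp(2*I*pi/3).

Why: Z/9Z is abelian, so all 9 irreducible complex representations are 1-dimensional. They are given by chi_k(m) = zeta_9^(k*m) for k = 0,...,8. Row orthogonality: sum_m chi_k(m) conj(chi_l(m)) = 9 * [k = l].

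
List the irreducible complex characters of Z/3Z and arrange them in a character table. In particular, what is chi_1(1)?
Character table of Z/3Z (irreps indexed chi_0,...,chi_2 with chi_k(m) = zeta_3^(k*m), zeta_3 = exp(2*pi*i/3)):
  irrep \ class  {0} (size 1)  {1} (size 1)    {2} (size 1)  
  chi_0          1             1               1             
  chi_1          1             exp(2*I*pi/3)   exp(-2*I*pi/3)
  chi_2          1             exp(-2*I*pi/3)  exp(2*I*pi/3) 

Spot check: chi_1(1) = zeta_3^(1*1) = zeta_3^1 = exp(2*I*pi/3).

Working: Z/3Z is abelian, so all 3 irreducible complex representations are 1-dimensional. They are given by chi_k(m) = zeta_3^(k*m) for k = 0,...,2. Row orthogonality: sum_m chi_k(m) conj(chi_l(m)) = 3 * [k = l].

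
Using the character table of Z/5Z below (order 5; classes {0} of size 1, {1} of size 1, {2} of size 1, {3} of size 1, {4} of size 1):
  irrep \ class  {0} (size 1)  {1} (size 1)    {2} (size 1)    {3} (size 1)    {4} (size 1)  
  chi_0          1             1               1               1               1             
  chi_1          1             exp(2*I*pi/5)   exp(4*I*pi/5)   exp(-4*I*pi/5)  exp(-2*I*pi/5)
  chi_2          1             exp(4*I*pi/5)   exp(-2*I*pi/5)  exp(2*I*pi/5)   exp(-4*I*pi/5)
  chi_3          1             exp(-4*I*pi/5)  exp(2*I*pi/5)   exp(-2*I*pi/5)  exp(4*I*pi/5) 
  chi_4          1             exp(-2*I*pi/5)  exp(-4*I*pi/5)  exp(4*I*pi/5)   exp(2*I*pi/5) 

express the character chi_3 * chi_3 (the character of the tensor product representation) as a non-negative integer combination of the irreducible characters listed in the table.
chi_3 tensor chi_3 = chi_1 (all other irreducibles have multiplicity 0).

Argument: The character of a tensor product is the pointwise product (chi_3 * chi_3)(C) = chi_3(C) * chi_3(C):
  {0}: (1)*(1), {1}: (exp(-4*I*pi/5))*(exp(-4*I*pi/5)), {2}: (exp(2*I*pi/5))*(exp(2*I*pi/5)), {3}: (exp(-2*I*pi/5))*(exp(-2*I*pi/5)), {4}: (exp(4*I*pi/5))*(exp(4*I*pi/5))
so (chi_3 * chi_3) takes values
  {0} -> 1, {1} -> exp(2*I*pi/5), {2} -> exp(4*I*pi/5), {3} -> exp(-4*I*pi/5), {4} -> exp(-2*I*pi/5).
Now take the inner product of this character with each irreducible chi from the table, <chi_3*chi_3, chi> = (1/5) sum_C |C| (chi_3*chi_3)(C) conj(chi(C)):
  <chi_3*chi_3, chi_0> = (1/5)[1*(1)*conj(1) + 1*(exp(2*I*pi/5))*conj(1) + 1*(exp(4*I*pi/5))*conj(1) + 1*(exp(-4*I*pi/5))*conj(1) + 1*(exp(-2*I*pi/5))*conj(1)]
      = (1/5)[(1) + (exp(2*I*pi/5)) + (exp(4*I*pi/5)) + (exp(-4*I*pi/5)) + (exp(-2*I*pi/5))] = 0/5 = 0
  <chi_3*chi_3, chi_1> = (1/5)[1*(1)*conj(1) + 1*(exp(2*I*pi/5))*conj(exp(2*I*pi/5)) + 1*(exp(4*I*pi/5))*conj(exp(4*I*pi/5)) + 1*(exp(-4*I*pi/5))*conj(exp(-4*I*pi/5)) + 1*(exp(-2*I*pi/5))*conj(exp(-2*I*pi/5))]
      = (1/5)[(1) + (1) + (1) + (1) + (1)] = 5/5 = 1
  <chi_3*chi_3, chi_2> = (1/5)[1*(1)*conj(1) + 1*(exp(2*I*pi/5))*conj(exp(4*I*pi/5)) + 1*(exp(4*I*pi/5))*conj(exp(-2*I*pi/5)) + 1*(exp(-4*I*pi/5))*conj(exp(2*I*pi/5)) + 1*(exp(-2*I*pi/5))*conj(exp(-4*I*pi/5))]
      = (1/5)[(1) + (exp(-2*I*pi/5)) + (exp(-4*I*pi/5)) + (exp(4*I*pi/5)) + (exp(2*I*pi/5))] = 0/5 = 0
  <chi_3*chi_3, chi_3> = (1/5)[1*(1)*conj(1) + 1*(exp(2*I*pi/5))*conj(exp(-4*I*pi/5)) + 1*(exp(4*I*pi/5))*conj(exp(2*I*pi/5)) + 1*(exp(-4*I*pi/5))*conj(exp(-2*I*pi/5)) + 1*(exp(-2*I*pi/5))*conj(exp(4*I*pi/5))]
      = (1/5)[(1) + (exp(-4*I*pi/5)) + (exp(2*I*pi/5)) + (exp(-2*I*pi/5)) + (exp(4*I*pi/5))] = 0/5 = 0
  <chi_3*chi_3, chi_4> = (1/5)[1*(1)*conj(1) + 1*(exp(2*I*pi/5))*conj(exp(-2*I*pi/5)) + 1*(exp(4*I*pi/5))*conj(exp(-4*I*pi/5)) + 1*(exp(-4*I*pi/5))*conj(exp(4*I*pi/5)) + 1*(exp(-2*I*pi/5))*conj(exp(2*I*pi/5))]
      = (1/5)[(1) + (exp(4*I*pi/5)) + (exp(-2*I*pi/5)) + (exp(2*I*pi/5)) + (exp(-4*I*pi/5))] = 0/5 = 0
(Exp terms are combined using exp(i*s)*conj(exp(i*t)) = exp(i*(s-t)), and sums of them are collapsed using the identity that for every m > 1 the m distinct m-th roots of unity sum to 0, e.g. 1 + exp(2*I*pi/3) + exp(-2*I*pi/3) = 0.)
Hence the multiplicities are chi_1: 1. Dimension check: dim(chi_3)*dim(chi_3) = 1*1 = 1 and sum (mult * dim) = 1*1 = 1.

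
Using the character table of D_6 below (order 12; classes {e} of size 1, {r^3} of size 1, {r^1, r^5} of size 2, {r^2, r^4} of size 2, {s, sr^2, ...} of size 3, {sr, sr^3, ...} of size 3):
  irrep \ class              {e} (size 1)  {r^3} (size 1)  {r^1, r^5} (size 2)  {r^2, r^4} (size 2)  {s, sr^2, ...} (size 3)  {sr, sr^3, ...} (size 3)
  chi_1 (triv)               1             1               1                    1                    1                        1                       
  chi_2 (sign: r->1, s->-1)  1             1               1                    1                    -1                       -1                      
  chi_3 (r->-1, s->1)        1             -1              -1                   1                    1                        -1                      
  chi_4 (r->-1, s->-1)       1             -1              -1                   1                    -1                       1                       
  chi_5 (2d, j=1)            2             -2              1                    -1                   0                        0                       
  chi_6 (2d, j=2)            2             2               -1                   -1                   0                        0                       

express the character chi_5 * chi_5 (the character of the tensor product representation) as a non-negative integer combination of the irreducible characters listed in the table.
chi_5 tensor chi_5 = chi_1 + chi_2 + chi_6 (all other irreducibles have multiplicity 0).

Details: The character of a tensor product is the pointwise product (chi_5 * chi_5)(C) = chi_5(C) * chi_5(C):
  {e}: (2)*(2), {r^3}: (-2)*(-2), {r^1, r^5}: (1)*(1), {r^2, r^4}: (-1)*(-1), {s, sr^2, ...}: (0)*(0), {sr, sr^3, ...}: (0)*(0)
so (chi_5 * chi_5) takes values
  {e} -> 4, {r^3} -> 4, {r^1, r^5} -> 1, {r^2, r^4} -> 1, {s, sr^2, ...} -> 0, {sr, sr^3, ...} -> 0.
Now take the inner product of this character with each irreducible chi from the table, <chi_5*chi_5, chi> = (1/12) sum_C |C| (chi_5*chi_5)(C) conj(chi(C)):
  <chi_5*chi_5, chi_1> = (1/12)[1*(4)*conj(1) + 1*(4)*conj(1) + 2*(1)*conj(1) + 2*(1)*conj(1) + 3*(0)*conj(1) + 3*(0)*conj(1)]
      = (1/12)[(4) + (4) + (2) + (2) + (0) + (0)] = 12/12 = 1
  <chi_5*chi_5, chi_2> = (1/12)[1*(4)*conj(1) + 1*(4)*conj(1) + 2*(1)*conj(1) + 2*(1)*conj(1) + 3*(0)*conj(-1) + 3*(0)*conj(-1)]
      = (1/12)[(4) + (4) + (2) + (2) + (0) + (0)] = 12/12 = 1
  <chi_5*chi_5, chi_3> = (1/12)[1*(4)*conj(1) + 1*(4)*conj(-1) + 2*(1)*conj(-1) + 2*(1)*conj(1) + 3*(0)*conj(1) + 3*(0)*conj(-1)]
      = (1/12)[(4) + (-4) + (-2) + (2) + (0) + (0)] = 0/12 = 0
  <chi_5*chi_5, chi_4> = (1/12)[1*(4)*conj(1) + 1*(4)*conj(-1) + 2*(1)*conj(-1) + 2*(1)*conj(1) + 3*(0)*conj(-1) + 3*(0)*conj(1)]
      = (1/12)[(4) + (-4) + (-2) + (2) + (0) + (0)] = 0/12 = 0
  <chi_5*chi_5, chi_5> = (1/12)[1*(4)*conj(2) + 1*(4)*conj(-2) + 2*(1)*conj(1) + 2*(1)*conj(-1) + 3*(0)*conj(0) + 3*(0)*conj(0)]
      = (1/12)[(8) + (-8) + (2) + (-2) + (0) + (0)] = 0/12 = 0
  <chi_5*chi_5, chi_6> = (1/12)[1*(4)*conj(2) + 1*(4)*conj(2) + 2*(1)*conj(-1) + 2*(1)*conj(-1) + 3*(0)*conj(0) + 3*(0)*conj(0)]
      = (1/12)[(8) + (8) + (-2) + (-2) + (0) + (0)] = 12/12 = 1
Hence the multiplicities are chi_1: 1, chi_2: 1, chi_6: 1. Dimension check: dim(chi_5)*dim(chi_5) = 2*2 = 4 and sum (mult * dim) = 1*1 + 1*1 + 1*2 = 4.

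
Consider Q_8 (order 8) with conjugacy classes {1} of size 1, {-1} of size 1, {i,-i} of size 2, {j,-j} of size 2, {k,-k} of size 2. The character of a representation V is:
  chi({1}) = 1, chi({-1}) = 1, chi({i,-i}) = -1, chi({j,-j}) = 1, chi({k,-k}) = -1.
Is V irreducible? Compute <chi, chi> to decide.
Irreducible: <chi, chi> = 1.

Why: <chi, chi> = (1/|G|) sum_C |C| * |chi(C)|^2 = (1/8)[1*|1|^2 + 1*|1|^2 + 2*|-1|^2 + 2*|1|^2 + 2*|-1|^2]
  = (1/8)[(1) + (1) + (2) + (2) + (2)] = 8/8 = 1.
A character is irreducible iff <chi, chi> = 1, so this representation is irreducible.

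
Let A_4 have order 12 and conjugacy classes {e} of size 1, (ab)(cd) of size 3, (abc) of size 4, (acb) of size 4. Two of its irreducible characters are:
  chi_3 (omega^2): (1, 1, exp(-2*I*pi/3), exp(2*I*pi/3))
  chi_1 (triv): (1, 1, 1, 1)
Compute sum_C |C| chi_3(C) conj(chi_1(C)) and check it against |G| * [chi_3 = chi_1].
Sum = 0; so <chi_3, chi_1> = 0 (distinct irreducibles are orthogonal).

Reasoning: Compute term by term over conjugacy classes (|C| * chi_3(C) * conj(chi_1(C))):
  1*(1)*conj(1) + 3*(1)*conj(1) + 4*(exp(-2*I*pi/3))*conj(1) + 4*(exp(2*I*pi/3))*conj(1)
  = (1) + (3) + (4*exp(-2*I*pi/3)) + (4*exp(2*I*pi/3))
  = 0.
(Exp terms are combined using exp(i*s)*conj(exp(i*t)) = exp(i*(s-t)), and sums of them are collapsed using the identity that for every m > 1 the m distinct m-th roots of unity sum to 0, e.g. 1 + exp(2*I*pi/3) + exp(-2*I*pi/3) = 0.)
Dividing by |G| = 12 gives 0/12 = 0, matching the row-orthogonality relation <chi_3, chi_1> = [chi_3 = chi_1].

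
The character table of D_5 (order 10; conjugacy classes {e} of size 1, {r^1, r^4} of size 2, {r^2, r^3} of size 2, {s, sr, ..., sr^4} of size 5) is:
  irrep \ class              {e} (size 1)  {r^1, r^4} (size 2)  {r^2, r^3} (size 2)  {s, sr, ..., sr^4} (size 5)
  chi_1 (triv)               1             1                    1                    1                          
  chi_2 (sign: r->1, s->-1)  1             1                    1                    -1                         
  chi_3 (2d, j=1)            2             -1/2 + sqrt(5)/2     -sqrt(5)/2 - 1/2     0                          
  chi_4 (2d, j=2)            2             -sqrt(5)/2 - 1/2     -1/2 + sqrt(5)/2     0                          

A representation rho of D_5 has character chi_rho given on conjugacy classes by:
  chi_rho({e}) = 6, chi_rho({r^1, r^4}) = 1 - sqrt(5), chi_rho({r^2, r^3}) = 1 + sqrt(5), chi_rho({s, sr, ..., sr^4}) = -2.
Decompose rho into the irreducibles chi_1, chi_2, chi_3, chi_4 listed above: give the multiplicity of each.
Multiplicities: chi_1: 0, chi_2: 2, chi_3: 0, chi_4: 2.

Details: Use <chi_rho, chi> = (1/|G|) sum_C |C| * chi_rho(C) * conj(chi(C)) with |G| = 10 for each irreducible chi in the table:
  <chi_rho, chi_1> = (1/10)[1*(6)*conj(1) + 2*(1 - sqrt(5))*conj(1) + 2*(1 + sqrt(5))*conj(1) + 5*(-2)*conj(1)]
      = (1/10)[(6) + (2 - 2*sqrt(5)) + (2 + 2*sqrt(5)) + (-10)] = 0/10 = 0
  <chi_rho, chi_2> = (1/10)[1*(6)*conj(1) + 2*(1 - sqrt(5))*conj(1) + 2*(1 + sqrt(5))*conj(1) + 5*(-2)*conj(-1)]
      = (1/10)[(6) + (2 - 2*sqrt(5)) + (2 + 2*sqrt(5)) + (10)] = 20/10 = 2
  <chi_rho, chi_3> = (1/10)[1*(6)*conj(2) + 2*(1 - sqrt(5))*conj(-1/2 + sqrt(5)/2) + 2*(1 + sqrt(5))*conj(-sqrt(5)/2 - 1/2) + 5*(-2)*conj(0)]
      = (1/10)[(12) + (-6 + 2*sqrt(5)) + (-6 - 2*sqrt(5)) + (0)] = 0/10 = 0
  <chi_rho, chi_4> = (1/10)[1*(6)*conj(2) + 2*(1 - sqrt(5))*conj(-sqrt(5)/2 - 1/2) + 2*(1 + sqrt(5))*conj(-1/2 + sqrt(5)/2) + 5*(-2)*conj(0)]
      = (1/10)[(12) + (4) + (4) + (0)] = 20/10 = 2
Dimension check: dim(rho) = sum (mult * dim) = 0*1 + 2*1 + 0*2 + 2*2 = 6 = chi_rho(e) = 6.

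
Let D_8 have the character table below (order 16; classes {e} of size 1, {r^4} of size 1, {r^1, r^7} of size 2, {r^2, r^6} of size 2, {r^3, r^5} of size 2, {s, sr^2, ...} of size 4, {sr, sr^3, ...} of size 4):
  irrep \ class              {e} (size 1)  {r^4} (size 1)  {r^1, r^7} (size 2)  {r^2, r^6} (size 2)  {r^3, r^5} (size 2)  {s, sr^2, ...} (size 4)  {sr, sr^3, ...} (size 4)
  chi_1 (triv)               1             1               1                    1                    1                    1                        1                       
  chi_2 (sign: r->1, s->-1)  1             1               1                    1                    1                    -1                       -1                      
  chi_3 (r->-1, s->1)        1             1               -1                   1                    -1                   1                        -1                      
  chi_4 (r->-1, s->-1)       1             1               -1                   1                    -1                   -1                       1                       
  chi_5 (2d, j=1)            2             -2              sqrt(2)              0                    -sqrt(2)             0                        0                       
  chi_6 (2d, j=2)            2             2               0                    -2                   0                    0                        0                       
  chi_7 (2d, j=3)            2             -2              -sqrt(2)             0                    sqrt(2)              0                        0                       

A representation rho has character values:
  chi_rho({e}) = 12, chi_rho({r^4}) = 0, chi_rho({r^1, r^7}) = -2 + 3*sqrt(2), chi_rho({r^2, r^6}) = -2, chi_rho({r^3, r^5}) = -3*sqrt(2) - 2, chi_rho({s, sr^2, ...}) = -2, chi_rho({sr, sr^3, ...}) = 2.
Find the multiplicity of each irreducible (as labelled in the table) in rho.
Multiplicities: chi_1: 0, chi_2: 0, chi_3: 0, chi_4: 2, chi_5: 3, chi_6: 2, chi_7: 0.

Justification: Use <chi_rho, chi> = (1/|G|) sum_C |C| * chi_rho(C) * conj(chi(C)) with |G| = 16 for each irreducible chi in the table:
  <chi_rho, chi_1> = (1/16)[1*(12)*conj(1) + 1*(0)*conj(1) + 2*(-2 + 3*sqrt(2))*conj(1) + 2*(-2)*conj(1) + 2*(-3*sqrt(2) - 2)*conj(1) + 4*(-2)*conj(1) + 4*(2)*conj(1)]
      = (1/16)[(12) + (0) + (-4 + 6*sqrt(2)) + (-4) + (-6*sqrt(2) - 4) + (-8) + (8)] = 0/16 = 0
  <chi_rho, chi_2> = (1/16)[1*(12)*conj(1) + 1*(0)*conj(1) + 2*(-2 + 3*sqrt(2))*conj(1) + 2*(-2)*conj(1) + 2*(-3*sqrt(2) - 2)*conj(1) + 4*(-2)*conj(-1) + 4*(2)*conj(-1)]
      = (1/16)[(12) + (0) + (-4 + 6*sqrt(2)) + (-4) + (-6*sqrt(2) - 4) + (8) + (-8)] = 0/16 = 0
  <chi_rho, chi_3> = (1/16)[1*(12)*conj(1) + 1*(0)*conj(1) + 2*(-2 + 3*sqrt(2))*conj(-1) + 2*(-2)*conj(1) + 2*(-3*sqrt(2) - 2)*conj(-1) + 4*(-2)*conj(1) + 4*(2)*conj(-1)]
      = (1/16)[(12) + (0) + (4 - 6*sqrt(2)) + (-4) + (4 + 6*sqrt(2)) + (-8) + (-8)] = 0/16 = 0
  <chi_rho, chi_4> = (1/16)[1*(12)*conj(1) + 1*(0)*conj(1) + 2*(-2 + 3*sqrt(2))*conj(-1) + 2*(-2)*conj(1) + 2*(-3*sqrt(2) - 2)*conj(-1) + 4*(-2)*conj(-1) + 4*(2)*conj(1)]
      = (1/16)[(12) + (0) + (4 - 6*sqrt(2)) + (-4) + (4 + 6*sqrt(2)) + (8) + (8)] = 32/16 = 2
  <chi_rho, chi_5> = (1/16)[1*(12)*conj(2) + 1*(0)*conj(-2) + 2*(-2 + 3*sqrt(2))*conj(sqrt(2)) + 2*(-2)*conj(0) + 2*(-3*sqrt(2) - 2)*conj(-sqrt(2)) + 4*(-2)*conj(0) + 4*(2)*conj(0)]
      = (1/16)[(24) + (0) + (12 - 4*sqrt(2)) + (0) + (4*sqrt(2) + 12) + (0) + (0)] = 48/16 = 3
  <chi_rho, chi_6> = (1/16)[1*(12)*conj(2) + 1*(0)*conj(2) + 2*(-2 + 3*sqrt(2))*conj(0) + 2*(-2)*conj(-2) + 2*(-3*sqrt(2) - 2)*conj(0) + 4*(-2)*conj(0) + 4*(2)*conj(0)]
      = (1/16)[(24) + (0) + (0) + (8) + (0) + (0) + (0)] = 32/16 = 2
  <chi_rho, chi_7> = (1/16)[1*(12)*conj(2) + 1*(0)*conj(-2) + 2*(-2 + 3*sqrt(2))*conj(-sqrt(2)) + 2*(-2)*conj(0) + 2*(-3*sqrt(2) - 2)*conj(sqrt(2)) + 4*(-2)*conj(0) + 4*(2)*conj(0)]
      = (1/16)[(24) + (0) + (-12 + 4*sqrt(2)) + (0) + (-12 - 4*sqrt(2)) + (0) + (0)] = 0/16 = 0
Dimension check: dim(rho) = sum (mult * dim) = 0*1 + 0*1 + 0*1 + 2*1 + 3*2 + 2*2 + 0*2 = 12 = chi_rho(e) = 12.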